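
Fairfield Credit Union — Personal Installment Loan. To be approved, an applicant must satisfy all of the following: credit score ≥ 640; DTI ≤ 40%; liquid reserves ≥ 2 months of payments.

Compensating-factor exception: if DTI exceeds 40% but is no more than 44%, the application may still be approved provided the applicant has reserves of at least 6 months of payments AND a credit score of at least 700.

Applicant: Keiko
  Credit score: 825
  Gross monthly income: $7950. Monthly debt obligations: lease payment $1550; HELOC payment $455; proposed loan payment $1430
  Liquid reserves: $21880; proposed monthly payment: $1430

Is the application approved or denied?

Credit score 825 ≥ 640 (meets base)
Total debts = (1,550 + 455 + 1,430) = 3,435. DTI = 3,435/7,950 = 43.2% > 40% — standard DTI limit exceeded.
Reserves: 21,880 ÷ 1,430 = 15.3 months (meets 2-month minimum)
DTI 43.2% is within the 40%–44% exception band; checking compensating factors.
Override check — reserves: 15.3 mo (ok); score: 825 (ok).
Both compensating conditions met → exception applies.

Approved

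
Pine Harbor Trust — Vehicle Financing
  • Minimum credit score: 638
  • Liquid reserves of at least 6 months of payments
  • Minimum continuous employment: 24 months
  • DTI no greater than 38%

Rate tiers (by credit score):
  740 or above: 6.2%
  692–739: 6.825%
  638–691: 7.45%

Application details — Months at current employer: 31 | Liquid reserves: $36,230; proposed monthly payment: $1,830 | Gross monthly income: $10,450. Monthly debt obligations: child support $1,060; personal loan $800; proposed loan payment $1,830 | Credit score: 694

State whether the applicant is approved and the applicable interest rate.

Credit score 694 ≥ 638 (meets minimum)
Employment 31 ≥ 24 months
Total monthly debts = (1,060 + 800 + 1,830) = 3,690. Debt-to-income = 3,690/10,450 = 35.3% — meets 38% limit
Reserves = 36,230/1,830 = 19.8 months ≥ 6
All requirements met. Score 694 falls in the 692–739 tier → 6.825%.

Approved at 6.825%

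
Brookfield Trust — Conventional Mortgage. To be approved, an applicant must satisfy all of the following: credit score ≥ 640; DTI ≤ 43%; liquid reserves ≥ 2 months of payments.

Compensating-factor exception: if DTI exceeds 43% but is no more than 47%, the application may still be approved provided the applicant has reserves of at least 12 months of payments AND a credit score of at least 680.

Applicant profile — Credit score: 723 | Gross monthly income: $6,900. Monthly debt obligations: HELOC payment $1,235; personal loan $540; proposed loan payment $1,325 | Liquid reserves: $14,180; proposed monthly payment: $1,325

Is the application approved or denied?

Denied

Credit score 723 ≥ 640 (meets base)
Total debts = (1,235 + 540 + 1,325) = 3,100. DTI = 3,100/6,900 = 44.9% > 43% — standard DTI limit exceeded.
Reserves: 14,180 ÷ 1,325 = 10.7 months (meets 2-month minimum)
DTI 44.9% is within the 43%–47% exception band; checking compensating factors.
Override check — reserves: 10.7 mo (short of 12); score: 723 (ok).
Override conditions not both satisfied; exception does not apply.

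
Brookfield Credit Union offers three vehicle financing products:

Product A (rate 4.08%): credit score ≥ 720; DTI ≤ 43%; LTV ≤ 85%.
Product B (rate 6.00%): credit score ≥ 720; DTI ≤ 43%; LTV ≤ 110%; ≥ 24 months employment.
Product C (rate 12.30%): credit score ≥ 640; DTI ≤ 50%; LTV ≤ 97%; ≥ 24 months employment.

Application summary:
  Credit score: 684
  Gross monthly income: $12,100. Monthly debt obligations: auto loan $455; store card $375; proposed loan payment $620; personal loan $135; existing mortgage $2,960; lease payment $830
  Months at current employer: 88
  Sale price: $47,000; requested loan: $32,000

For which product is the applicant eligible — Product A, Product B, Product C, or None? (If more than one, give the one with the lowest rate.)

Total debts = (455 + 375 + 620 + 135 + 2,960 + 830) = 5,375; DTI = 5,375/12,100 = 44.4%.
LTV = 32,000/47,000 = 68.1%.
Product A: score 684 < 720; DTI 44.4% > 43%; LTV 68.1% ≤ 85% → does not qualify.
Product B: score 684 < 720; DTI 44.4% > 43%; LTV 68.1% ≤ 110%; employment 88 ≥ 24 mo → does not qualify.
Product C: score 684 ≥ 640; DTI 44.4% ≤ 50%; LTV 68.1% ≤ 97%; employment 88 ≥ 24 mo → qualifies.

Product C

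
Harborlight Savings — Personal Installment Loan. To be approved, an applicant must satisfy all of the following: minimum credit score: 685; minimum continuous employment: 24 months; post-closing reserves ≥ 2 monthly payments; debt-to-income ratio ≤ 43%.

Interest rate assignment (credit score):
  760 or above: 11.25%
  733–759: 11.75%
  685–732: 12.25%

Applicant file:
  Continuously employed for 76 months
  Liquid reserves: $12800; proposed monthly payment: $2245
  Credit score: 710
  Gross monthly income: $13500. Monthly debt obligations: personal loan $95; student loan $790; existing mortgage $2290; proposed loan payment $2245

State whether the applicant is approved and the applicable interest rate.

Approved at 12.25%

Credit score 710 ≥ 685 (meets minimum)
Total monthly debts = (95 + 790 + 2,290 + 2,245) = 5,420. DTI: 5,420 ÷ 13,500 = 40.1%, within the 43% cap
Reserves: 12,800 ÷ 2,245 = 5.7 months (meets 2-month minimum)
Employment 76 ≥ 24 months
All requirements met. Score 710 falls in the 685–732 tier → 12.25%.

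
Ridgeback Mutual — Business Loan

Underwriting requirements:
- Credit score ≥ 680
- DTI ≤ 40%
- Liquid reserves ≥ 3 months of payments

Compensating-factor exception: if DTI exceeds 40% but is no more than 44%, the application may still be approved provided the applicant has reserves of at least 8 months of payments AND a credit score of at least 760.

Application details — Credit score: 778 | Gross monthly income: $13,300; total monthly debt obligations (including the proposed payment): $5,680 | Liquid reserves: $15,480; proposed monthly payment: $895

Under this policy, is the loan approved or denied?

Credit score 778 ≥ 680 (meets base)
DTI = 5,680/13,300 = 42.7% > 40% — standard DTI limit exceeded.
Liquid reserves cover 15,480/895 = 17.3 months — ≥ 3 required
DTI 42.7% is within the 40%–44% exception band; checking compensating factors.
Reserves 17.3 ≥ 8 months; credit score 778 ≥ 760.
Both compensating conditions met → exception applies.

Approved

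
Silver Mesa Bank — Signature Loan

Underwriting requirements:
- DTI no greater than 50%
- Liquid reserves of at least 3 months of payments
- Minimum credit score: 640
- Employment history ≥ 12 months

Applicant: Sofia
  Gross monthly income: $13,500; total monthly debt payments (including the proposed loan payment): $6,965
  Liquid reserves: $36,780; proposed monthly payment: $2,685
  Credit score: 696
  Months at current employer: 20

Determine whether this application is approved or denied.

Debt-to-income = 6,965/13,500 = 51.6% — over 50% limit
Reserves = 36,780/2,685 = 13.7 months ≥ 3
Credit score 696 ≥ 640 (meets)
Employment 20 ≥ 12 months
Fails on DTI.

Denied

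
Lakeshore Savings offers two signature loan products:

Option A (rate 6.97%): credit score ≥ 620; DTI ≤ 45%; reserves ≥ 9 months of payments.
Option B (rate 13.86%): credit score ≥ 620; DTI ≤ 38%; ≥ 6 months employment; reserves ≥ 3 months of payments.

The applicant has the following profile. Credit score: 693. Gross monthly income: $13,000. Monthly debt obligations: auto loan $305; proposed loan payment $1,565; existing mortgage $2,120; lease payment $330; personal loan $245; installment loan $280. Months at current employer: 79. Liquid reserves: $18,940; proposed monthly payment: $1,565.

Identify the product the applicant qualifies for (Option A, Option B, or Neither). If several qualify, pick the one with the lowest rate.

Total debts = (305 + 1,565 + 2,120 + 330 + 245 + 280) = 4,845; DTI = 4,845/13,000 = 37.3%.
Reserves = 18,940/1,565 = 12.1 months.
Option A: score 693 ≥ 620; DTI 37.3% ≤ 45%; reserves 12.1 ≥ 9 mo → qualifies.
Option B: score 693 ≥ 620; DTI 37.3% ≤ 38%; employment 79 ≥ 6 mo; reserves 12.1 ≥ 3 mo → qualifies.
Qualifying: Option A, Option B. Lowest rate is 6.97% → Option A.

Option A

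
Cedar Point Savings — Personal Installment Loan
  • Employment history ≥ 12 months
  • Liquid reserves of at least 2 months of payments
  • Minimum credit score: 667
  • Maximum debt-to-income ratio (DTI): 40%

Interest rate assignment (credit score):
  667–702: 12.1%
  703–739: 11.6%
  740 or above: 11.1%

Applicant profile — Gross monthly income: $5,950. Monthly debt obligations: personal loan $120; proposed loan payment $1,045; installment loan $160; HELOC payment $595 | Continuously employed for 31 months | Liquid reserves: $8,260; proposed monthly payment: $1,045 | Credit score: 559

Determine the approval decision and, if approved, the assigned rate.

Denied

Credit score 559 < 667 (below minimum)
Total monthly debts = (120 + 1,045 + 160 + 595) = 1,920. DTI = 1,920/5,950 = 32.3% ≤ 40%
Reserves = 8,260/1,045 = 7.9 months ≥ 2
Employment 31 ≥ 12 months
Not all requirements met → denied.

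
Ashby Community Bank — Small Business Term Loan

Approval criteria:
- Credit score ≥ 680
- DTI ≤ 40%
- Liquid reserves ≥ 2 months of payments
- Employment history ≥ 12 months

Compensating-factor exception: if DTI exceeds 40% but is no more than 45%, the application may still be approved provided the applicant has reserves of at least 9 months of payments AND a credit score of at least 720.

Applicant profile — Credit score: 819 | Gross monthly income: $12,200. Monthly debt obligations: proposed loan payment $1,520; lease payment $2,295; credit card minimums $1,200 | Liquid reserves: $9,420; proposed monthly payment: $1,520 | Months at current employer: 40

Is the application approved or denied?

Denied

Credit score 819 ≥ 680 (meets base)
Total debts = (1,520 + 2,295 + 1,200) = 5,015. DTI: 5,015 ÷ 12,200 = 41.1%, over the 40% base limit.
Reserves = 9,420/1,520 = 6.2 months ≥ 2
Employment 40 ≥ 12 months
DTI 41.1% is within the 40%–45% exception band; checking compensating factors.
Override check — reserves: 6.2 mo (short of 9); score: 819 (ok).
Override conditions not both satisfied; exception does not apply.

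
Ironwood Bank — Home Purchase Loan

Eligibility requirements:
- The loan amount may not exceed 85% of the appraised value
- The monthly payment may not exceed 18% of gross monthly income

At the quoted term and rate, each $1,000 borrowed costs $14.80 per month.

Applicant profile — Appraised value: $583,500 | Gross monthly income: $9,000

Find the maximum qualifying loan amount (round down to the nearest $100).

Payment cap: 18% × $9,000 = $1,620/month.
At $14.80 per $1,000, that supports 1,620/14.80 × 1,000 ≈ $109,459 → $109,400.
LTV cap: 85% × $583,500 = $495,975 → $495,900.
Binding constraint: payment-to-income.

$109,400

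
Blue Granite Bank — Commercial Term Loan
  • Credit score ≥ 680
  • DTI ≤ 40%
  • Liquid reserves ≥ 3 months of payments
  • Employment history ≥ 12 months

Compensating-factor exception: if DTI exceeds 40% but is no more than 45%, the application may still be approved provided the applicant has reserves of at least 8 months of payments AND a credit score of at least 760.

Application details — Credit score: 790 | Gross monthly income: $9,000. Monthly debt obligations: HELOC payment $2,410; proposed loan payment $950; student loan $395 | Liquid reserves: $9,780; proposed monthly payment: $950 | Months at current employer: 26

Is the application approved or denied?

Approved

Credit score 790 ≥ 680 (meets base)
Total debts = (2,410 + 950 + 395) = 3,755. DTI = 3,755/9,000 = 41.7% > 40% — standard DTI limit exceeded.
Reserves = 9,780/950 = 10.3 months ≥ 3
Employment 26 ≥ 12 months
41.7% falls in the override range (40%–45%), so the compensating-factor test applies.
Override check — reserves: 10.3 mo (ok); score: 790 (ok).
Both override conditions satisfied; DTI exception granted.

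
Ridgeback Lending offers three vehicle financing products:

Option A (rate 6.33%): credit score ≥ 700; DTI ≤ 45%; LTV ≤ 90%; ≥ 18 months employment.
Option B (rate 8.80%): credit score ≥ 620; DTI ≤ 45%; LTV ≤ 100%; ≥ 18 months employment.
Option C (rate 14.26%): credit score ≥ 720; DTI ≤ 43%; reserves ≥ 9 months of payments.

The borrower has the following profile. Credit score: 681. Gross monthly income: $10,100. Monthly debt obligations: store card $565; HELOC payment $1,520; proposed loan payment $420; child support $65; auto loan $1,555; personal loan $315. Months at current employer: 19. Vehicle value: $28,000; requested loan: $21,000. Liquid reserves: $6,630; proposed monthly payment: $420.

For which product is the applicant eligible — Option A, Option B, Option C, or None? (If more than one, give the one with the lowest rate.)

Total debts = (565 + 1,520 + 420 + 65 + 1,555 + 315) = 4,440; DTI = 4,440/10,100 = 44%.
LTV = 21,000/28,000 = 75%.
Reserves = 6,630/420 = 15.8 months.
Option A: score 681 < 700; DTI 44% ≤ 45%; LTV 75% ≤ 90%; employment 19 ≥ 18 mo → does not qualify.
Option B: score 681 ≥ 620; DTI 44% ≤ 45%; LTV 75% ≤ 100%; employment 19 ≥ 18 mo → qualifies.
Option C: score 681 < 720; DTI 44% > 43%; reserves 15.8 ≥ 9 mo → does not qualify.

Option B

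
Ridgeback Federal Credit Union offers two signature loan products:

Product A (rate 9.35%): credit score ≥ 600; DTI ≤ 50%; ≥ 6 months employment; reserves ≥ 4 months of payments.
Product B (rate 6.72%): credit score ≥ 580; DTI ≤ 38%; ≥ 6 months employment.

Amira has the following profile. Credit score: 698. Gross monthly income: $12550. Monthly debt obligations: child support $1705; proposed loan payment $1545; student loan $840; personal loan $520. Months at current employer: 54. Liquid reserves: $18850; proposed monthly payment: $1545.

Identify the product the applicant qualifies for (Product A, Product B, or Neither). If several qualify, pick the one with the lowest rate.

Total debts = (1,705 + 1,545 + 840 + 520) = 4,610; DTI = 4,610/12,550 = 36.7%.
Reserves = 18,850/1,545 = 12.2 months.
Product A: score 698 ≥ 600; DTI 36.7% ≤ 50%; employment 54 ≥ 6 mo; reserves 12.2 ≥ 4 mo → qualifies.
Product B: score 698 ≥ 580; DTI 36.7% ≤ 38%; employment 54 ≥ 6 mo → qualifies.
Qualifying: Product A, Product B. Lowest rate is 6.72% → Product B.

Product B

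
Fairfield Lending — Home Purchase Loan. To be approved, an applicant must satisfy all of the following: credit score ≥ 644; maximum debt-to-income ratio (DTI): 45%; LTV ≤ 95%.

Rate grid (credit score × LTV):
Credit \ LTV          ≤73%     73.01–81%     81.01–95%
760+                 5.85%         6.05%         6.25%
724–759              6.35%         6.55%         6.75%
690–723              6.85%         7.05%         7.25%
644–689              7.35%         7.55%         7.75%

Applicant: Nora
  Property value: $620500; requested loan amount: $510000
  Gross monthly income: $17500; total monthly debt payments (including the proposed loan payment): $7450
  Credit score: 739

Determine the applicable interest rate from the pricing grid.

Credit score 739 ≥ 644; DTI = 7,450/17,500 = 42.6% ≤ 45%
LTV = 510,000/620,500 = 82.2% ≤ 95%
Credit 739 → row 724–759; LTV 82.2% → column 81.01–95%. Grid cell → 6.75%.

6.75%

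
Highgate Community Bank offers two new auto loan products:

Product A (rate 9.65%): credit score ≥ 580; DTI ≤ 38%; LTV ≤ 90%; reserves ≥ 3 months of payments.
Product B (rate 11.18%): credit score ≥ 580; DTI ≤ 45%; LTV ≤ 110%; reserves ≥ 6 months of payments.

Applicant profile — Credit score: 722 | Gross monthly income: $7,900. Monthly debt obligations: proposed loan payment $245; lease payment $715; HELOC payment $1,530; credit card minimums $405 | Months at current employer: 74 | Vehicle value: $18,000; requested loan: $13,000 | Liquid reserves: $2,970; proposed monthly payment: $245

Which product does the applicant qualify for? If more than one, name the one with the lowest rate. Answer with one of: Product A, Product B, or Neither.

Total debts = (245 + 715 + 1,530 + 405) = 2,895; DTI = 2,895/7,900 = 36.6%.
LTV = 13,000/18,000 = 72.2%.
Reserves = 2,970/245 = 12.1 months.
Product A: score 722 ≥ 580; DTI 36.6% ≤ 38%; LTV 72.2% ≤ 90%; reserves 12.1 ≥ 3 mo → qualifies.
Product B: score 722 ≥ 580; DTI 36.6% ≤ 45%; LTV 72.2% ≤ 110%; reserves 12.1 ≥ 6 mo → qualifies.
Qualifying: Product A, Product B. Lowest rate is 9.65% → Product A.

Product A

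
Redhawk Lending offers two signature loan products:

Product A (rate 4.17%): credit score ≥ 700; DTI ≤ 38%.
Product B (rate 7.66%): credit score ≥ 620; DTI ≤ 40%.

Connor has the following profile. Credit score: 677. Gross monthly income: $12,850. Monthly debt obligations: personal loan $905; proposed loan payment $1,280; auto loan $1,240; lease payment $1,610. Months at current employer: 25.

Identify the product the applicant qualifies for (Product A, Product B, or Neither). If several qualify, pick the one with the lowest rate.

Product B

Total debts = (905 + 1,280 + 1,240 + 1,610) = 5,035; DTI = 5,035/12,850 = 39.2%.
Product A: score 677 < 700; DTI 39.2% > 38% → does not qualify.
Product B: score 677 ≥ 620; DTI 39.2% ≤ 40% → qualifies.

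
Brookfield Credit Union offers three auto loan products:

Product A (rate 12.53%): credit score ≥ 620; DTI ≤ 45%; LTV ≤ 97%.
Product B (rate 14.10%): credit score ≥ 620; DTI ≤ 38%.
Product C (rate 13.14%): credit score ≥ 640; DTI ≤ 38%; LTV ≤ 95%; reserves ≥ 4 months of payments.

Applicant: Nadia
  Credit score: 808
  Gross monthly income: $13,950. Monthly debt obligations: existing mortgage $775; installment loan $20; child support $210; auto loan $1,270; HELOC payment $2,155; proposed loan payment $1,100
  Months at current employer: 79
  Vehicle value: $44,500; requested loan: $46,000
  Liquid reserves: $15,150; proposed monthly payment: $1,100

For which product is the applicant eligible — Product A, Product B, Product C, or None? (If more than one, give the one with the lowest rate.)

Total debts = (775 + 20 + 210 + 1,270 + 2,155 + 1,100) = 5,530; DTI = 5,530/13,950 = 39.6%.
LTV = 46,000/44,500 = 103.4%.
Reserves = 15,150/1,100 = 13.8 months.
Product A: score 808 ≥ 620; DTI 39.6% ≤ 45%; LTV 103.4% > 97% → does not qualify.
Product B: score 808 ≥ 620; DTI 39.6% > 38% → does not qualify.
Product C: score 808 ≥ 640; DTI 39.6% > 38%; LTV 103.4% > 95%; reserves 13.8 ≥ 4 mo → does not qualify.

None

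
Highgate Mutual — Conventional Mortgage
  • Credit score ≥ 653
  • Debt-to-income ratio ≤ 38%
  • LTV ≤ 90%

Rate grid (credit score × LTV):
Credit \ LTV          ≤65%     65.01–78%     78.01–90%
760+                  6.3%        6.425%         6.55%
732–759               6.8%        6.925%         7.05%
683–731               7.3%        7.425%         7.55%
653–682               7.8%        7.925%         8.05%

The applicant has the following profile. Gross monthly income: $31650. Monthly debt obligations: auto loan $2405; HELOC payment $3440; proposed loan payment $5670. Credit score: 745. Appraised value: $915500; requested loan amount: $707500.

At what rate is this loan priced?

6.925%

Credit score 745 ≥ 653; Total monthly debts = (2,405 + 3,440 + 5,670) = 11,515. DTI: 11,515 ÷ 31,650 = 36.4%, within the 38% cap
LTV = 707,500/915,500 = 77.3% ≤ 90%
Score 745 is in the 732–759 band; LTV 77.3% is in the 65.01–78% band → 6.925%.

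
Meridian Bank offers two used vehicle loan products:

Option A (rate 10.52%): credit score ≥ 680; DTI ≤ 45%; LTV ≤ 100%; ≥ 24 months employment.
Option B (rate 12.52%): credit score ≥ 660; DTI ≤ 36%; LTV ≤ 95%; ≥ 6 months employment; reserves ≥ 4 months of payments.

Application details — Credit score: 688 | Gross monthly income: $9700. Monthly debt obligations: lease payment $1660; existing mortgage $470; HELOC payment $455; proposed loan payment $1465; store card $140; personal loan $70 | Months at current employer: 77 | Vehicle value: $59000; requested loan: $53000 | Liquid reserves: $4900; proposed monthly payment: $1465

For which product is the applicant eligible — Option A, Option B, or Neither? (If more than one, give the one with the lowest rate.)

Option A

Total debts = (1,660 + 470 + 455 + 1,465 + 140 + 70) = 4,260; DTI = 4,260/9,700 = 43.9%.
LTV = 53,000/59,000 = 89.8%.
Reserves = 4,900/1,465 = 3.3 months.
Option A: score 688 ≥ 680; DTI 43.9% ≤ 45%; LTV 89.8% ≤ 100%; employment 77 ≥ 24 mo → qualifies.
Option B: score 688 ≥ 660; DTI 43.9% > 36%; LTV 89.8% ≤ 95%; employment 77 ≥ 6 mo; reserves 3.3 < 4 mo → does not qualify.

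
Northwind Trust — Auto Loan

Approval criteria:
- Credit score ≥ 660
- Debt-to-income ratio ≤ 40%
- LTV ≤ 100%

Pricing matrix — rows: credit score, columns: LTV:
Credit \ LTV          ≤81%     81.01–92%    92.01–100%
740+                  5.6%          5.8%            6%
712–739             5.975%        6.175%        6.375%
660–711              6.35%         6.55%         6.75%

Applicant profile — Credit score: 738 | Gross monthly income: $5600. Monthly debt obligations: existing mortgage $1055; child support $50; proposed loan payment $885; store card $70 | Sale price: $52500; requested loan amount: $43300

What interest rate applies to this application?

6.175%

Credit score 738 ≥ 660; Total monthly debts = (1,055 + 50 + 885 + 70) = 2,060. DTI: 2,060 ÷ 5,600 = 36.8%, within the 40% cap
Loan-to-value = 43,300/52,500 = 82.5% — pass (100% max)
Score 738 is in the 712–739 band; LTV 82.5% is in the 81.01–92% band → 6.175%.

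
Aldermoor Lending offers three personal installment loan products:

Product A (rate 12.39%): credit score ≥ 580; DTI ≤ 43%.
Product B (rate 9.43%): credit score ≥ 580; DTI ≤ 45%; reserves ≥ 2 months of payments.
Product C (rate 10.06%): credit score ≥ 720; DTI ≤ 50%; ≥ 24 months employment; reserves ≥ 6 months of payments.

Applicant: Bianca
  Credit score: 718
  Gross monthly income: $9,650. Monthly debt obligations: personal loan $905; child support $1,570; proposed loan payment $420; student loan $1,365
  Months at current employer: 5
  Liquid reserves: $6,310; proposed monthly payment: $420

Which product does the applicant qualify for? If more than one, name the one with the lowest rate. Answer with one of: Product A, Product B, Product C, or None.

Total debts = (905 + 1,570 + 420 + 1,365) = 4,260; DTI = 4,260/9,650 = 44.1%.
Reserves = 6,310/420 = 15.0 months.
Product A: score 718 ≥ 580; DTI 44.1% > 43% → does not qualify.
Product B: score 718 ≥ 580; DTI 44.1% ≤ 45%; reserves 15.0 ≥ 2 mo → qualifies.
Product C: score 718 < 720; DTI 44.1% ≤ 50%; employment 5 < 24 mo; reserves 15.0 ≥ 6 mo → does not qualify.

Product B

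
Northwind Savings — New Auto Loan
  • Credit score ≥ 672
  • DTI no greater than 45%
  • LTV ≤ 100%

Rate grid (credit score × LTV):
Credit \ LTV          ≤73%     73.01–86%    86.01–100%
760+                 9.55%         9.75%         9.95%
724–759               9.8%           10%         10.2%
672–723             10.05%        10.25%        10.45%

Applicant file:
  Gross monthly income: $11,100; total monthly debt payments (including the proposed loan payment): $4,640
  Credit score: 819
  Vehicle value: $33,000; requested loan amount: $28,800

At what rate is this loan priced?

9.95%

Credit score 819 ≥ 672; DTI: 4,640 ÷ 11,100 = 41.8%, within the 45% cap
LTV: 28,800 ÷ 33,000 = 87.3%, within 100% cap
Credit 819 → row 760+; LTV 87.3% → column 86.01–100%. Grid cell → 9.95%.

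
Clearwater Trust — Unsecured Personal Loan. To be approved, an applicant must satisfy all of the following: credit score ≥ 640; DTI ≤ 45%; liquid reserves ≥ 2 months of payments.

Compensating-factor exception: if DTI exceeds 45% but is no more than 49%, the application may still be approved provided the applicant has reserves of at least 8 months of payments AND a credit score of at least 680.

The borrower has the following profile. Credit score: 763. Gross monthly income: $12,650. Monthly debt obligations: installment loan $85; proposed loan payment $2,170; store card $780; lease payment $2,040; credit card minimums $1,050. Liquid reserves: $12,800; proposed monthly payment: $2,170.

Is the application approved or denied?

Denied

Credit score 763 ≥ 640 (meets base)
Total debts = (85 + 2,170 + 780 + 2,040 + 1,050) = 6,125. DTI = 6,125/12,650 = 48.4% > 45% — standard DTI limit exceeded.
Reserves: 12,800 ÷ 2,170 = 5.9 months (meets 2-month minimum)
48.4% falls in the override range (45%–49%), so the compensating-factor test applies.
Reserves 5.9 < 8 months; credit score 763 ≥ 680.
Override conditions not both satisfied; exception does not apply.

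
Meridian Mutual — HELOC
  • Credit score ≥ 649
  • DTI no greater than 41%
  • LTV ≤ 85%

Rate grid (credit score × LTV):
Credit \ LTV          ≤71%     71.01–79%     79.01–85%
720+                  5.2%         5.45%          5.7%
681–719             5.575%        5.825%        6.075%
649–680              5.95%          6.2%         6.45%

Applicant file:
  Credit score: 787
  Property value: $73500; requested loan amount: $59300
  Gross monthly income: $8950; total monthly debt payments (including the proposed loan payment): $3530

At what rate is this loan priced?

5.7%

Credit score 787 ≥ 649; DTI: 3,530 ÷ 8,950 = 39.4%, within the 41% cap
LTV = 59,300/73,500 = 80.7% ≤ 85%
Row: 787 falls in 720+. Column: 80.7% falls in 79.01–85%. Rate = 5.7%.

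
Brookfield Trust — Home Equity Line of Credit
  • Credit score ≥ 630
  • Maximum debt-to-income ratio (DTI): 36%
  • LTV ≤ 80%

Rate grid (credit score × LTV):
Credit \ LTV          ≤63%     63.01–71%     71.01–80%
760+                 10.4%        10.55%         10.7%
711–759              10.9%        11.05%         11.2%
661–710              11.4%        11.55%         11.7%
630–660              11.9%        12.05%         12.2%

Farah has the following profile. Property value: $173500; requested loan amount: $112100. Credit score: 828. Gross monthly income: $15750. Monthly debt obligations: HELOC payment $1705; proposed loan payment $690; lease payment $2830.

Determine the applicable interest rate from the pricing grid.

10.55%

Credit score 828 ≥ 630; Total monthly debts = (1,705 + 690 + 2,830) = 5,225. DTI: 5,225 ÷ 15,750 = 33.2%, within the 36% cap
Loan-to-value = 112,100/173,500 = 64.6% — pass (80% max)
Credit 828 → row 760+; LTV 64.6% → column 63.01–71%. Grid cell → 10.55%.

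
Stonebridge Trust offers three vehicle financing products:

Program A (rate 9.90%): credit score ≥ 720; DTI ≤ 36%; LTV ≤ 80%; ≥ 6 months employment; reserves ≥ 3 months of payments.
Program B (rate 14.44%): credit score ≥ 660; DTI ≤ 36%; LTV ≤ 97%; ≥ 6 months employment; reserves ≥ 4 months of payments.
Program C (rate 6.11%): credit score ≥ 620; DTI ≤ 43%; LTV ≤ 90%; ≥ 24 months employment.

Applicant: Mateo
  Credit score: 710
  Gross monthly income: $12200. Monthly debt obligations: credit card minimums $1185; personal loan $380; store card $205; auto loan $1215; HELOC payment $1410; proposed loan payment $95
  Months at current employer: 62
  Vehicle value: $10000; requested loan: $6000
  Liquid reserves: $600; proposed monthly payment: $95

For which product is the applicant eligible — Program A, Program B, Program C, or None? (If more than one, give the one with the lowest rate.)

Program C

Total debts = (1,185 + 380 + 205 + 1,215 + 1,410 + 95) = 4,490; DTI = 4,490/12,200 = 36.8%.
LTV = 6,000/10,000 = 60%.
Reserves = 600/95 = 6.3 months.
Program A: score 710 < 720; DTI 36.8% > 36%; LTV 60% ≤ 80%; employment 62 ≥ 6 mo; reserves 6.3 ≥ 3 mo → does not qualify.
Program B: score 710 ≥ 660; DTI 36.8% > 36%; LTV 60% ≤ 97%; employment 62 ≥ 6 mo; reserves 6.3 ≥ 4 mo → does not qualify.
Program C: score 710 ≥ 620; DTI 36.8% ≤ 43%; LTV 60% ≤ 90%; employment 62 ≥ 24 mo → qualifies.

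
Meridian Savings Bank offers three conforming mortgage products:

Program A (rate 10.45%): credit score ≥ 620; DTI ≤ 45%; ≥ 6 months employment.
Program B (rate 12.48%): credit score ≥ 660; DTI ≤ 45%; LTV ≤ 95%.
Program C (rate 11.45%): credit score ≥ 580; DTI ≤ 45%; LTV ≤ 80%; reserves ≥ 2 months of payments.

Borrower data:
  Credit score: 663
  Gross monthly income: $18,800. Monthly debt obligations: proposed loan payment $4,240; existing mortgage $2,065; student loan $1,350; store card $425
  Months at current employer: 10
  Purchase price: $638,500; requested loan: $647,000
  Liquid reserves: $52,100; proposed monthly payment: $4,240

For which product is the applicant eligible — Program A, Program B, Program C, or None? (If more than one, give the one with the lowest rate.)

Total debts = (4,240 + 2,065 + 1,350 + 425) = 8,080; DTI = 8,080/18,800 = 43%.
LTV = 647,000/638,500 = 101.3%.
Reserves = 52,100/4,240 = 12.3 months.
Program A: score 663 ≥ 620; DTI 43% ≤ 45%; employment 10 ≥ 6 mo → qualifies.
Program B: score 663 ≥ 660; DTI 43% ≤ 45%; LTV 101.3% > 95% → does not qualify.
Program C: score 663 ≥ 580; DTI 43% ≤ 45%; LTV 101.3% > 80%; reserves 12.3 ≥ 2 mo → does not qualify.

Program A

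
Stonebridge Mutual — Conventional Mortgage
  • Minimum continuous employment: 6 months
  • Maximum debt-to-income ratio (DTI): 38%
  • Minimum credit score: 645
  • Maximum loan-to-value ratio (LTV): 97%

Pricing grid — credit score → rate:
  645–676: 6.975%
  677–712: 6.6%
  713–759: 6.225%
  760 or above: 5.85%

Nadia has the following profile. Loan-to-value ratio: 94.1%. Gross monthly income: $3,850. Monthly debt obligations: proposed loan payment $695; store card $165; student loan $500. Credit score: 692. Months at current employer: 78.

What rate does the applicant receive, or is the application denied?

Approved at 6.6%

Credit score 692 ≥ 645 (meets minimum)
Total monthly debts = (695 + 165 + 500) = 1,360. DTI: 1,360 ÷ 3,850 = 35.3%, within the 38% cap
Employment 78 ≥ 6 months
LTV 94.1% ≤ 97%
All requirements met. Score 692 falls in the 677–712 tier → 6.6%.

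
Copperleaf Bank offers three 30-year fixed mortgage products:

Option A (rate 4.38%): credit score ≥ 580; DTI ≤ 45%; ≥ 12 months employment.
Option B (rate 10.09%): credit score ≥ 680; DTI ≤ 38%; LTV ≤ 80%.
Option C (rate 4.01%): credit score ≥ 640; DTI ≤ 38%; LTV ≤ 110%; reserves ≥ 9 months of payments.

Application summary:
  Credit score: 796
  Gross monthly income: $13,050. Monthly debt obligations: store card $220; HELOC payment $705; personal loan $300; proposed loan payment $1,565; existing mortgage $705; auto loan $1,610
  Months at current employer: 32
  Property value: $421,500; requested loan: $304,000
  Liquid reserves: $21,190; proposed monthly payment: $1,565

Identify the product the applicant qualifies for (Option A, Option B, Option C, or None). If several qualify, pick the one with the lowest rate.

Option A

Total debts = (220 + 705 + 300 + 1,565 + 705 + 1,610) = 5,105; DTI = 5,105/13,050 = 39.1%.
LTV = 304,000/421,500 = 72.1%.
Reserves = 21,190/1,565 = 13.5 months.
Option A: score 796 ≥ 580; DTI 39.1% ≤ 45%; employment 32 ≥ 12 mo → qualifies.
Option B: score 796 ≥ 680; DTI 39.1% > 38%; LTV 72.1% ≤ 80% → does not qualify.
Option C: score 796 ≥ 640; DTI 39.1% > 38%; LTV 72.1% ≤ 110%; reserves 13.5 ≥ 9 mo → does not qualify.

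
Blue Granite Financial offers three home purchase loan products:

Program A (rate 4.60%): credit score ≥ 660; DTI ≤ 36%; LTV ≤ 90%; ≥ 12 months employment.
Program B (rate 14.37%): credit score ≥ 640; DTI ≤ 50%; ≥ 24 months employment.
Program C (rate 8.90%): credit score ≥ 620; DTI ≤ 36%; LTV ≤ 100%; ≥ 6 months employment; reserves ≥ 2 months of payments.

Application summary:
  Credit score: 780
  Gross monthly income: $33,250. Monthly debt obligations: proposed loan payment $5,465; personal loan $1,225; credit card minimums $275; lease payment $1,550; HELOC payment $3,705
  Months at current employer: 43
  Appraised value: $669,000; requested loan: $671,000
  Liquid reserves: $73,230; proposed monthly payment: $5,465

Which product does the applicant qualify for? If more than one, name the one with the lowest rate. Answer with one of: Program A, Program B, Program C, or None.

Total debts = (5,465 + 1,225 + 275 + 1,550 + 3,705) = 12,220; DTI = 12,220/33,250 = 36.8%.
LTV = 671,000/669,000 = 100.3%.
Reserves = 73,230/5,465 = 13.4 months.
Program A: score 780 ≥ 660; DTI 36.8% > 36%; LTV 100.3% > 90%; employment 43 ≥ 12 mo → does not qualify.
Program B: score 780 ≥ 640; DTI 36.8% ≤ 50%; employment 43 ≥ 24 mo → qualifies.
Program C: score 780 ≥ 620; DTI 36.8% > 36%; LTV 100.3% > 100%; employment 43 ≥ 6 mo; reserves 13.4 ≥ 2 mo → does not qualify.

Program B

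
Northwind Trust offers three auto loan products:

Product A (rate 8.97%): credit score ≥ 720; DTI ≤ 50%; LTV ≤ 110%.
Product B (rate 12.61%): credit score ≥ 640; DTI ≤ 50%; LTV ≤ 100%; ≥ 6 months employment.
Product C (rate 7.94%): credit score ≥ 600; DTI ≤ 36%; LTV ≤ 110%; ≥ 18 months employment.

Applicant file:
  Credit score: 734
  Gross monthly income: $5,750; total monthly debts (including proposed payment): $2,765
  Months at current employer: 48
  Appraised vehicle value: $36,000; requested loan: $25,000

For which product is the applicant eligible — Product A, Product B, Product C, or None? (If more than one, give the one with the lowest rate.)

Product A

DTI = 2,765/5,750 = 48.1%.
LTV = 25,000/36,000 = 69.4%.
Product A: score 734 ≥ 720; DTI 48.1% ≤ 50%; LTV 69.4% ≤ 110% → qualifies.
Product B: score 734 ≥ 640; DTI 48.1% ≤ 50%; LTV 69.4% ≤ 100%; employment 48 ≥ 6 mo → qualifies.
Product C: score 734 ≥ 600; DTI 48.1% > 36%; LTV 69.4% ≤ 110%; employment 48 ≥ 18 mo → does not qualify.
Qualifying: Product A, Product B. Lowest rate is 8.97% → Product A.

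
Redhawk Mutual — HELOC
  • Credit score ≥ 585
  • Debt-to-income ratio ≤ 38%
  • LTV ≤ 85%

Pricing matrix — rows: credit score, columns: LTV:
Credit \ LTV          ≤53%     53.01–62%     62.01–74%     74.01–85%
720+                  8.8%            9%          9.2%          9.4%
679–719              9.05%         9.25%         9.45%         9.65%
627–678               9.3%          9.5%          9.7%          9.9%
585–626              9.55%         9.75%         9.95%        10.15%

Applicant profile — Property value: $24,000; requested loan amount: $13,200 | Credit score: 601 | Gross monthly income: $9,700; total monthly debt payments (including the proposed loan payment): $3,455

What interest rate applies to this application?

9.75%

Credit score 601 ≥ 585; Debt-to-income = 3,455/9,700 = 35.6% — meets 38% limit
LTV = 13,200/24,000 = 55% ≤ 85%
Row: 601 falls in 585–626. Column: 55% falls in 53.01–62%. Rate = 9.75%.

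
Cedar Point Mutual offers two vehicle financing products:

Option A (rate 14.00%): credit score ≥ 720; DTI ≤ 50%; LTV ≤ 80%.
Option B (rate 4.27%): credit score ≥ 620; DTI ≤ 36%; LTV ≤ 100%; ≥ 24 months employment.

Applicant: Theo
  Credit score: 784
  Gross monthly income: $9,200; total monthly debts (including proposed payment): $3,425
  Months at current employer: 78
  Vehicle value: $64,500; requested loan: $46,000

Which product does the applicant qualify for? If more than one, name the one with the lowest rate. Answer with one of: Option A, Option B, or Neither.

Option A

DTI = 3,425/9,200 = 37.2%.
LTV = 46,000/64,500 = 71.3%.
Option A: score 784 ≥ 720; DTI 37.2% ≤ 50%; LTV 71.3% ≤ 80% → qualifies.
Option B: score 784 ≥ 620; DTI 37.2% > 36%; LTV 71.3% ≤ 100%; employment 78 ≥ 24 mo → does not qualify.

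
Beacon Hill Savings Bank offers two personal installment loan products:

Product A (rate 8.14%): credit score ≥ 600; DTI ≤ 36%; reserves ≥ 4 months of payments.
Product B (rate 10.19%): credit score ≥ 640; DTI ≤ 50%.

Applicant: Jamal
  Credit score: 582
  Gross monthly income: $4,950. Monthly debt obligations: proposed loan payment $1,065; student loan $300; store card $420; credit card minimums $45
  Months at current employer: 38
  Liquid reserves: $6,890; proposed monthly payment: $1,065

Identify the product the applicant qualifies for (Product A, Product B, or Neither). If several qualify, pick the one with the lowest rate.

Neither

Total debts = (1,065 + 300 + 420 + 45) = 1,830; DTI = 1,830/4,950 = 37%.
Reserves = 6,890/1,065 = 6.5 months.
Product A: score 582 < 600; DTI 37% > 36%; reserves 6.5 ≥ 4 mo → does not qualify.
Product B: score 582 < 640; DTI 37% ≤ 50% → does not qualify.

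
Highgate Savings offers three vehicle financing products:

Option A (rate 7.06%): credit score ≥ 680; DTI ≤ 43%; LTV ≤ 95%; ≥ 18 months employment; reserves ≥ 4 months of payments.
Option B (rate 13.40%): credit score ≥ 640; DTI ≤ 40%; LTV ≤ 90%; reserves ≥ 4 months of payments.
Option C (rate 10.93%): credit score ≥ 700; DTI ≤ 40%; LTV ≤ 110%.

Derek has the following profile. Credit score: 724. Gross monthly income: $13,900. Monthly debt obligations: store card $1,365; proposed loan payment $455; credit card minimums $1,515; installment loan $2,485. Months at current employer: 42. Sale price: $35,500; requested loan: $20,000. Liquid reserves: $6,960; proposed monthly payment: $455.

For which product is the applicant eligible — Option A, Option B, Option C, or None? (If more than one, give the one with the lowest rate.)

Option A

Total debts = (1,365 + 455 + 1,515 + 2,485) = 5,820; DTI = 5,820/13,900 = 41.9%.
LTV = 20,000/35,500 = 56.3%.
Reserves = 6,960/455 = 15.3 months.
Option A: score 724 ≥ 680; DTI 41.9% ≤ 43%; LTV 56.3% ≤ 95%; employment 42 ≥ 18 mo; reserves 15.3 ≥ 4 mo → qualifies.
Option B: score 724 ≥ 640; DTI 41.9% > 40%; LTV 56.3% ≤ 90%; reserves 15.3 ≥ 4 mo → does not qualify.
Option C: score 724 ≥ 700; DTI 41.9% > 40%; LTV 56.3% ≤ 110% → does not qualify.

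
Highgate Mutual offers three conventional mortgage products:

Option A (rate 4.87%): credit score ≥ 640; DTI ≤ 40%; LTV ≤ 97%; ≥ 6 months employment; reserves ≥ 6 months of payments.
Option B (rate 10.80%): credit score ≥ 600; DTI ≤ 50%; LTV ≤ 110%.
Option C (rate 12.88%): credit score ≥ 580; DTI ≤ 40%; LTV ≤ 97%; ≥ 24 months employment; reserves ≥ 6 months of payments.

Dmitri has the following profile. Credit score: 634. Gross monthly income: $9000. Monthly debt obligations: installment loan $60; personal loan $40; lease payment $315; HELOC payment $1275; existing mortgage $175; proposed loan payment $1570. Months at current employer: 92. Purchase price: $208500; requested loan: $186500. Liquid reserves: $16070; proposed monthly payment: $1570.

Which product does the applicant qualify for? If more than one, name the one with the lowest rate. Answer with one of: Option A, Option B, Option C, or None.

Option B

Total debts = (60 + 40 + 315 + 1,275 + 175 + 1,570) = 3,435; DTI = 3,435/9,000 = 38.2%.
LTV = 186,500/208,500 = 89.4%.
Reserves = 16,070/1,570 = 10.2 months.
Option A: score 634 < 640; DTI 38.2% ≤ 40%; LTV 89.4% ≤ 97%; employment 92 ≥ 6 mo; reserves 10.2 ≥ 6 mo → does not qualify.
Option B: score 634 ≥ 600; DTI 38.2% ≤ 50%; LTV 89.4% ≤ 110% → qualifies.
Option C: score 634 ≥ 580; DTI 38.2% ≤ 40%; LTV 89.4% ≤ 97%; employment 92 ≥ 24 mo; reserves 10.2 ≥ 6 mo → qualifies.
Qualifying: Option B, Option C. Lowest rate is 10.80% → Option B.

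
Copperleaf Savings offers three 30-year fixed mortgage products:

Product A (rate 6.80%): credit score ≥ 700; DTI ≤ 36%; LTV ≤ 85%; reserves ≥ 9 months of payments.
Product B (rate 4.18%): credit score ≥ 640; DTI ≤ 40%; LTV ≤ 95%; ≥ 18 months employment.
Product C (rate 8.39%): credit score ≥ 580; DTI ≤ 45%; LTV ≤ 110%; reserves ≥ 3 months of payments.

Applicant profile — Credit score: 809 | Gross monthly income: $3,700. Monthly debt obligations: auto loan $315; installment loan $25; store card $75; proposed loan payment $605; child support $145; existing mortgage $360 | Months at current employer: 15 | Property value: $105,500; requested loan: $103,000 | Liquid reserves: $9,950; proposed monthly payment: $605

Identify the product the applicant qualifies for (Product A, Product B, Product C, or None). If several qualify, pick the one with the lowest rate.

Product C

Total debts = (315 + 25 + 75 + 605 + 145 + 360) = 1,525; DTI = 1,525/3,700 = 41.2%.
LTV = 103,000/105,500 = 97.6%.
Reserves = 9,950/605 = 16.4 months.
Product A: score 809 ≥ 700; DTI 41.2% > 36%; LTV 97.6% > 85%; reserves 16.4 ≥ 9 mo → does not qualify.
Product B: score 809 ≥ 640; DTI 41.2% > 40%; LTV 97.6% > 95%; employment 15 < 18 mo → does not qualify.
Product C: score 809 ≥ 580; DTI 41.2% ≤ 45%; LTV 97.6% ≤ 110%; reserves 16.4 ≥ 3 mo → qualifies.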